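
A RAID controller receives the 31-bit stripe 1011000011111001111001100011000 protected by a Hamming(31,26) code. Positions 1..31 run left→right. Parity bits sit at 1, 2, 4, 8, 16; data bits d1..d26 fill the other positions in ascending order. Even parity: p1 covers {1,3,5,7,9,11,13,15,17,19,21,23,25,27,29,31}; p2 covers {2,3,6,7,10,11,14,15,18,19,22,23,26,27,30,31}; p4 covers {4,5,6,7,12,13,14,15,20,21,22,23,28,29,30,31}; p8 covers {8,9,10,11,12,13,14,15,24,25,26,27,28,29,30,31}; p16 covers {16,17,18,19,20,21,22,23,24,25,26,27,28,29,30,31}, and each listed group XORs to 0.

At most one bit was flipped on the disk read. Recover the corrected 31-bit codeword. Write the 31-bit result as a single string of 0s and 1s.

s1 (pos 1,3,5,7,9,11,13,15,17,19,21,23,25,27,29,31): 1⊕1⊕0⊕0⊕1⊕1⊕1⊕0⊕1⊕1⊕0⊕1⊕0⊕1⊕0⊕0 = 1
s2 (pos 2,3,6,7,10,11,14,15,18,19,22,23,26,27,30,31): 0⊕1⊕0⊕0⊕1⊕1⊕0⊕0⊕1⊕1⊕1⊕1⊕0⊕1⊕0⊕0 = 0
s4 (pos 4,5,6,7,12,13,14,15,20,21,22,23,28,29,30,31): 1⊕0⊕0⊕0⊕1⊕1⊕0⊕0⊕0⊕0⊕1⊕1⊕1⊕0⊕0⊕0 = 0
s8 (pos 8,9,10,11,12,13,14,15,24,25,26,27,28,29,30,31): 0⊕1⊕1⊕1⊕1⊕1⊕0⊕0⊕0⊕0⊕0⊕1⊕1⊕0⊕0⊕0 = 1
s16 (pos 16,17,18,19,20,21,22,23,24,25,26,27,28,29,30,31): 1⊕1⊕1⊕1⊕0⊕0⊕1⊕1⊕0⊕0⊕0⊕1⊕1⊕0⊕0⊕0 = 0
Syndrome s16…s1 = 01001 → error at position 9.
Flip position 9: 1011000011111001111001100011000 → 1011000001111001111001100011000

1011000001111001111001100011000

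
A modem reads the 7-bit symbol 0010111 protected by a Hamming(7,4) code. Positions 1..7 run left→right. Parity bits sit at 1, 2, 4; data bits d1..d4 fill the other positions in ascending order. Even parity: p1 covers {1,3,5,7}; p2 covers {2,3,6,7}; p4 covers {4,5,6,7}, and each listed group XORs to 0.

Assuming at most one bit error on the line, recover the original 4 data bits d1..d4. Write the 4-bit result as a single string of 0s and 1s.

1110

s1 (pos 1,3,5,7): 0⊕1⊕1⊕1 = 1
s2 (pos 2,3,6,7): 0⊕1⊕1⊕1 = 1
s4 (pos 4,5,6,7): 0⊕1⊕1⊕1 = 1
Syndrome s4…s1 = 111 → error at position 7.
Flip position 7: 0010111 → 0010110
Read data bits from positions 3,5,6,7: 1110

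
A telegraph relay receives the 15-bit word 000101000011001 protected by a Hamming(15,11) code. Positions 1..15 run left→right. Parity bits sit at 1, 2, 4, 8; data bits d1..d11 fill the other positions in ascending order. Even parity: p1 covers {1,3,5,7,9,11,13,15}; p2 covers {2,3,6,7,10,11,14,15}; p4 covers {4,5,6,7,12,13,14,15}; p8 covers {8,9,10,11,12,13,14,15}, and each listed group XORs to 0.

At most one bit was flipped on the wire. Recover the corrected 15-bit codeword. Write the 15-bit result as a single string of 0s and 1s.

s1 (pos 1,3,5,7,9,11,13,15): 0⊕0⊕0⊕0⊕0⊕1⊕0⊕1 = 0
s2 (pos 2,3,6,7,10,11,14,15): 0⊕0⊕1⊕0⊕0⊕1⊕0⊕1 = 1
s4 (pos 4,5,6,7,12,13,14,15): 1⊕0⊕1⊕0⊕1⊕0⊕0⊕1 = 0
s8 (pos 8,9,10,11,12,13,14,15): 0⊕0⊕0⊕1⊕1⊕0⊕0⊕1 = 1
Syndrome s8…s1 = 1010 → error at position 10.
Flip position 10: 000101000011001 → 000101000111001

000101000111001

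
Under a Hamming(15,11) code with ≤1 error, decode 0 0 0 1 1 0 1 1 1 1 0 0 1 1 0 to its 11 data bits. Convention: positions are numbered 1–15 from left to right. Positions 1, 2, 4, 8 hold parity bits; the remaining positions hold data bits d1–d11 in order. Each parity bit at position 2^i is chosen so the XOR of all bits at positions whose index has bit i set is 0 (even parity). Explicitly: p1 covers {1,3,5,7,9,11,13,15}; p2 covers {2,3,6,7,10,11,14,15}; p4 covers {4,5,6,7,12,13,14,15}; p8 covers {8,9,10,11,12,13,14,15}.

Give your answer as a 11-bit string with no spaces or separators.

01011100100

s1 (pos 1,3,5,7,9,11,13,15): 0⊕0⊕1⊕1⊕1⊕0⊕1⊕0 = 0
s2 (pos 2,3,6,7,10,11,14,15): 0⊕0⊕0⊕1⊕1⊕0⊕1⊕0 = 1
s4 (pos 4,5,6,7,12,13,14,15): 1⊕1⊕0⊕1⊕0⊕1⊕1⊕0 = 1
s8 (pos 8,9,10,11,12,13,14,15): 1⊕1⊕1⊕0⊕0⊕1⊕1⊕0 = 1
Syndrome s8…s1 = 1110 → error at position 14.
Flip position 14: 000110111100110 → 000110111100100
Read data bits from positions 3,5,6,7,9,10,11,12,13,14,15: 01011100100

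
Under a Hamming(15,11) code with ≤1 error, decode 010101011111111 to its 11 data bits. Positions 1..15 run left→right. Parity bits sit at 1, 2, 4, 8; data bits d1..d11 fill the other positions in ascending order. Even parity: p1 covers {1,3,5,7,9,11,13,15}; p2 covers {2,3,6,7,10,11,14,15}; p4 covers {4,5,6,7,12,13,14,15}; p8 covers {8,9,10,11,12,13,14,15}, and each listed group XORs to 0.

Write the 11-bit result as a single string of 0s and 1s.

s1 (pos 1,3,5,7,9,11,13,15): 0⊕0⊕0⊕0⊕1⊕1⊕1⊕1 = 0
s2 (pos 2,3,6,7,10,11,14,15): 1⊕0⊕1⊕0⊕1⊕1⊕1⊕1 = 0
s4 (pos 4,5,6,7,12,13,14,15): 1⊕0⊕1⊕0⊕1⊕1⊕1⊕1 = 0
s8 (pos 8,9,10,11,12,13,14,15): 1⊕1⊕1⊕1⊕1⊕1⊕1⊕1 = 0
Syndrome s8…s1 = 0000 → no error.
Read data bits from positions 3,5,6,7,9,10,11,12,13,14,15: 00101111111

00101111111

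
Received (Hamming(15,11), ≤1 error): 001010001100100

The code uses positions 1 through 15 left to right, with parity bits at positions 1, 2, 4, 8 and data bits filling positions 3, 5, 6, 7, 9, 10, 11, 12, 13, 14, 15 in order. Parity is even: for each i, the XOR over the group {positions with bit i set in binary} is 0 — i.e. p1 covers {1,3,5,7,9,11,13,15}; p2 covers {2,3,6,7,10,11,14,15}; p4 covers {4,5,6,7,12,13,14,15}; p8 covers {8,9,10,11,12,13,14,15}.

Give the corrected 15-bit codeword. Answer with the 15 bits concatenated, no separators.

001010011100100

s1 (pos 1,3,5,7,9,11,13,15): 0⊕1⊕1⊕0⊕1⊕0⊕1⊕0 = 0
s2 (pos 2,3,6,7,10,11,14,15): 0⊕1⊕0⊕0⊕1⊕0⊕0⊕0 = 0
s4 (pos 4,5,6,7,12,13,14,15): 0⊕1⊕0⊕0⊕0⊕1⊕0⊕0 = 0
s8 (pos 8,9,10,11,12,13,14,15): 0⊕1⊕1⊕0⊕0⊕1⊕0⊕0 = 1
Syndrome s8…s1 = 1000 → error at position 8.
Flip position 8: 001010001100100 → 001010011100100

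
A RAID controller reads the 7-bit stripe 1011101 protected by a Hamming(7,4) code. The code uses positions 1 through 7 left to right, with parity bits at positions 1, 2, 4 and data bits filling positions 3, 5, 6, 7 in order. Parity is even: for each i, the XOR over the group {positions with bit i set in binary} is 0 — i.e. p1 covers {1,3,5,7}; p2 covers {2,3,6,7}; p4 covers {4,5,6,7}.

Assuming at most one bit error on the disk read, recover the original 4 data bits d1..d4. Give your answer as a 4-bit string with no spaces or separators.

s1 (pos 1,3,5,7): 1⊕1⊕1⊕1 = 0
s2 (pos 2,3,6,7): 0⊕1⊕0⊕1 = 0
s4 (pos 4,5,6,7): 1⊕1⊕0⊕1 = 1
Syndrome s4…s1 = 100 → error at position 4.
Flip position 4: 1011101 → 1010101
Read data bits from positions 3,5,6,7: 1101

1101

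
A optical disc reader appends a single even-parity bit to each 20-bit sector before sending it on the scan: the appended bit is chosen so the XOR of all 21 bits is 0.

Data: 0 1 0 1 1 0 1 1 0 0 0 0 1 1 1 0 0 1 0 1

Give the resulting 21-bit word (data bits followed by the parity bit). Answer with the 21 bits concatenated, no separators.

010110110000111001010

XOR of the 20 data bits: 0⊕1⊕0⊕1⊕1⊕0⊕1⊕1⊕0⊕0⊕0⊕0⊕1⊕1⊕1⊕0⊕0⊕1⊕0⊕1 = 0
Parity bit = 0 (so all 21 bits XOR to 0).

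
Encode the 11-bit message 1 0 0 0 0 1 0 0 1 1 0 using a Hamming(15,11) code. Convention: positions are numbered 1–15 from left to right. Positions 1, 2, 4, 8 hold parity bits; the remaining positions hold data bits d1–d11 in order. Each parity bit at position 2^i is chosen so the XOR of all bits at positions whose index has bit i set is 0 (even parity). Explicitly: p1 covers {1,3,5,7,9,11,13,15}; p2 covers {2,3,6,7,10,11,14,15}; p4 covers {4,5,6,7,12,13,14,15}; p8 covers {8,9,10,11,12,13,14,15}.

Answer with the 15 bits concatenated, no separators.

Place data at non-parity positions: p1 p2 1 p4 0 0 0 p8 0 1 0 0 1 1 0
p1 (pos 1,3,5,7,9,11,13,15): XOR of data positions = 1⊕0⊕0⊕0⊕0⊕1⊕0 = 0
p2 (pos 2,3,6,7,10,11,14,15): XOR of data positions = 1⊕0⊕0⊕1⊕0⊕1⊕0 = 1
p4 (pos 4,5,6,7,12,13,14,15): XOR of data positions = 0⊕0⊕0⊕0⊕1⊕1⊕0 = 0
p8 (pos 8,9,10,11,12,13,14,15): XOR of data positions = 0⊕1⊕0⊕0⊕1⊕1⊕0 = 1
Codeword: 011000010100110

011000010100110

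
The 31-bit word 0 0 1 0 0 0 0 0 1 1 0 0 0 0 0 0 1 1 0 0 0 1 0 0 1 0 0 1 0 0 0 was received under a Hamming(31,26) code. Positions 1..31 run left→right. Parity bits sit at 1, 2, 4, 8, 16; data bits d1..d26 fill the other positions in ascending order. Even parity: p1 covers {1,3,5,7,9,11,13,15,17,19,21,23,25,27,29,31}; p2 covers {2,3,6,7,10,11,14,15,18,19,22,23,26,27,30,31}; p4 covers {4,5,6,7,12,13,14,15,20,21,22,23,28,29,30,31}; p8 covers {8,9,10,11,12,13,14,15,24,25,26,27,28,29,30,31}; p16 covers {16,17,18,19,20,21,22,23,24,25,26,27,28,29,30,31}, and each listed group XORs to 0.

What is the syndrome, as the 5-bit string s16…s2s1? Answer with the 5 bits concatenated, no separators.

10000

s1 (pos 1,3,5,7,9,11,13,15,17,19,21,23,25,27,29,31): 0⊕1⊕0⊕0⊕1⊕0⊕0⊕0⊕1⊕0⊕0⊕0⊕1⊕0⊕0⊕0 = 0
s2 (pos 2,3,6,7,10,11,14,15,18,19,22,23,26,27,30,31): 0⊕1⊕0⊕0⊕1⊕0⊕0⊕0⊕1⊕0⊕1⊕0⊕0⊕0⊕0⊕0 = 0
s4 (pos 4,5,6,7,12,13,14,15,20,21,22,23,28,29,30,31): 0⊕0⊕0⊕0⊕0⊕0⊕0⊕0⊕0⊕0⊕1⊕0⊕1⊕0⊕0⊕0 = 0
s8 (pos 8,9,10,11,12,13,14,15,24,25,26,27,28,29,30,31): 0⊕1⊕1⊕0⊕0⊕0⊕0⊕0⊕0⊕1⊕0⊕0⊕1⊕0⊕0⊕0 = 0
s16 (pos 16,17,18,19,20,21,22,23,24,25,26,27,28,29,30,31): 0⊕1⊕1⊕0⊕0⊕0⊕1⊕0⊕0⊕1⊕0⊕0⊕1⊕0⊕0⊕0 = 1
Syndrome s16…s1 = 10000 → error at position 16.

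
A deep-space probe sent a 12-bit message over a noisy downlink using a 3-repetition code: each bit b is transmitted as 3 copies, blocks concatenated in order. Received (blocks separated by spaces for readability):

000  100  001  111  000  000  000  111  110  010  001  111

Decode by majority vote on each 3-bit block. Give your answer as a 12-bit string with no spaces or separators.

Block 1 (000): 0 ones → 0
Block 2 (100): 1 one → 0
Block 3 (001): 1 one → 0
Block 4 (111): 3 ones → 1
Block 5 (000): 0 ones → 0
Block 6 (000): 0 ones → 0
Block 7 (000): 0 ones → 0
Block 8 (111): 3 ones → 1
Block 9 (110): 2 ones → 1
Block 10 (010): 1 one → 0
Block 11 (001): 1 one → 0
Block 12 (111): 3 ones → 1

000100011001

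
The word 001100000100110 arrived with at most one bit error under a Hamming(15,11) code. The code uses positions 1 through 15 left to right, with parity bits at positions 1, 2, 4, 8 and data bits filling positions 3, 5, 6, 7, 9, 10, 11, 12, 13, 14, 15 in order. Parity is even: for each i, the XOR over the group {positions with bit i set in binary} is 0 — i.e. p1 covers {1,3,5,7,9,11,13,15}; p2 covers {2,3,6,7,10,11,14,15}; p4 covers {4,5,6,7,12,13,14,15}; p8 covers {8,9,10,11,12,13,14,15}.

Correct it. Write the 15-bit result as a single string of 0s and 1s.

001100000100100

s1 (pos 1,3,5,7,9,11,13,15): 0⊕1⊕0⊕0⊕0⊕0⊕1⊕0 = 0
s2 (pos 2,3,6,7,10,11,14,15): 0⊕1⊕0⊕0⊕1⊕0⊕1⊕0 = 1
s4 (pos 4,5,6,7,12,13,14,15): 1⊕0⊕0⊕0⊕0⊕1⊕1⊕0 = 1
s8 (pos 8,9,10,11,12,13,14,15): 0⊕0⊕1⊕0⊕0⊕1⊕1⊕0 = 1
Syndrome s8…s1 = 1110 → error at position 14.
Flip position 14: 001100000100110 → 001100000100100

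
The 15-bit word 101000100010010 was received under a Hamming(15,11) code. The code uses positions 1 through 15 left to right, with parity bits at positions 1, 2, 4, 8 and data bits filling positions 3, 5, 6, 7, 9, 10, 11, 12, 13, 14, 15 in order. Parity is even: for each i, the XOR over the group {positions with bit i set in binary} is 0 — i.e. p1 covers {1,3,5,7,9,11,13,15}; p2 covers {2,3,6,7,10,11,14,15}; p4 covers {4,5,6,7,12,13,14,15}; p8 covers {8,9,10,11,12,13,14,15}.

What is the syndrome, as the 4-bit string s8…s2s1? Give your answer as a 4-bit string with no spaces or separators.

s1 (pos 1,3,5,7,9,11,13,15): 1⊕1⊕0⊕1⊕0⊕1⊕0⊕0 = 0
s2 (pos 2,3,6,7,10,11,14,15): 0⊕1⊕0⊕1⊕0⊕1⊕1⊕0 = 0
s4 (pos 4,5,6,7,12,13,14,15): 0⊕0⊕0⊕1⊕0⊕0⊕1⊕0 = 0
s8 (pos 8,9,10,11,12,13,14,15): 0⊕0⊕0⊕1⊕0⊕0⊕1⊕0 = 0
Syndrome s8…s1 = 0000 → no error.

0000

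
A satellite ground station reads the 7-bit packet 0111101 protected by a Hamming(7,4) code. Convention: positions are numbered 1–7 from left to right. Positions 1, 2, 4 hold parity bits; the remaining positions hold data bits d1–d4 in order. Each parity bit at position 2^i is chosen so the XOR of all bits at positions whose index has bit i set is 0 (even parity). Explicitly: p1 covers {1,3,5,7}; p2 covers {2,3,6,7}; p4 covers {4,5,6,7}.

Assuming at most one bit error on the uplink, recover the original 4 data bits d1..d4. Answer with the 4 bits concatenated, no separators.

s1 (pos 1,3,5,7): 0⊕1⊕1⊕1 = 1
s2 (pos 2,3,6,7): 1⊕1⊕0⊕1 = 1
s4 (pos 4,5,6,7): 1⊕1⊕0⊕1 = 1
Syndrome s4…s1 = 111 → error at position 7.
Flip position 7: 0111101 → 0111100
Read data bits from positions 3,5,6,7: 1100

1100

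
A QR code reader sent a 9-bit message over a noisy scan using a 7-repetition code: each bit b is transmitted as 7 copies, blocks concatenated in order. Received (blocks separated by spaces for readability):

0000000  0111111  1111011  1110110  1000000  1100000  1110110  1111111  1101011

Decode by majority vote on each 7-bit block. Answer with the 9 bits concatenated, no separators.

011100111

Block 1 (0000000): 0 ones → 0
Block 2 (0111111): 6 ones → 1
Block 3 (1111011): 6 ones → 1
Block 4 (1110110): 5 ones → 1
Block 5 (1000000): 1 one → 0
Block 6 (1100000): 2 ones → 0
Block 7 (1110110): 5 ones → 1
Block 8 (1111111): 7 ones → 1
Block 9 (1101011): 5 ones → 1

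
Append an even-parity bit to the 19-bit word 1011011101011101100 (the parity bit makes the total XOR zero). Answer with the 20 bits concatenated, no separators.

10110111010111011000

XOR of the 19 data bits: 1⊕0⊕1⊕1⊕0⊕1⊕1⊕1⊕0⊕1⊕0⊕1⊕1⊕1⊕0⊕1⊕1⊕0⊕0 = 0
Parity bit = 0 (so all 20 bits XOR to 0).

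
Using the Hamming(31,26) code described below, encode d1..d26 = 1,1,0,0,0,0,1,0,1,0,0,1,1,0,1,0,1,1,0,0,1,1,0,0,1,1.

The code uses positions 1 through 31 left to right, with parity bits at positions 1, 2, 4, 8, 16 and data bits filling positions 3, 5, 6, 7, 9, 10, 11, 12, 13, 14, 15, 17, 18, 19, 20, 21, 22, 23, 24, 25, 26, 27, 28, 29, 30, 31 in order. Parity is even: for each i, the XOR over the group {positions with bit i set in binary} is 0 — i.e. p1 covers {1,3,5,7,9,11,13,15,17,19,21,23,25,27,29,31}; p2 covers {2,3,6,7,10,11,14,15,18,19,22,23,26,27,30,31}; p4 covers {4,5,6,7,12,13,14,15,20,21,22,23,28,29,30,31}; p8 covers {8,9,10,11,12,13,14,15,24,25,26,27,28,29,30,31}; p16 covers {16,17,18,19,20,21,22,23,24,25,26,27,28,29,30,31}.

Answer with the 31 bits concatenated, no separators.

0111100000101001110101100110011

Place data at non-parity positions: p1 p2 1 p4 1 0 0 p8 0 0 1 0 1 0 0 p16 1 1 0 1 0 1 1 0 0 1 1 0 0 1 1
p1 (pos 1,3,5,7,9,11,13,15,17,19,21,23,25,27,29,31): XOR of data positions = 1⊕1⊕0⊕0⊕1⊕1⊕0⊕1⊕0⊕0⊕1⊕0⊕1⊕0⊕1 = 0
p2 (pos 2,3,6,7,10,11,14,15,18,19,22,23,26,27,30,31): XOR of data positions = 1⊕0⊕0⊕0⊕1⊕0⊕0⊕1⊕0⊕1⊕1⊕1⊕1⊕1⊕1 = 1
p4 (pos 4,5,6,7,12,13,14,15,20,21,22,23,28,29,30,31): XOR of data positions = 1⊕0⊕0⊕0⊕1⊕0⊕0⊕1⊕0⊕1⊕1⊕0⊕0⊕1⊕1 = 1
p8 (pos 8,9,10,11,12,13,14,15,24,25,26,27,28,29,30,31): XOR of data positions = 0⊕0⊕1⊕0⊕1⊕0⊕0⊕0⊕0⊕1⊕1⊕0⊕0⊕1⊕1 = 0
p16 (pos 16,17,18,19,20,21,22,23,24,25,26,27,28,29,30,31): XOR of data positions = 1⊕1⊕0⊕1⊕0⊕1⊕1⊕0⊕0⊕1⊕1⊕0⊕0⊕1⊕1 = 1
Codeword: 0111100000101001110101100110011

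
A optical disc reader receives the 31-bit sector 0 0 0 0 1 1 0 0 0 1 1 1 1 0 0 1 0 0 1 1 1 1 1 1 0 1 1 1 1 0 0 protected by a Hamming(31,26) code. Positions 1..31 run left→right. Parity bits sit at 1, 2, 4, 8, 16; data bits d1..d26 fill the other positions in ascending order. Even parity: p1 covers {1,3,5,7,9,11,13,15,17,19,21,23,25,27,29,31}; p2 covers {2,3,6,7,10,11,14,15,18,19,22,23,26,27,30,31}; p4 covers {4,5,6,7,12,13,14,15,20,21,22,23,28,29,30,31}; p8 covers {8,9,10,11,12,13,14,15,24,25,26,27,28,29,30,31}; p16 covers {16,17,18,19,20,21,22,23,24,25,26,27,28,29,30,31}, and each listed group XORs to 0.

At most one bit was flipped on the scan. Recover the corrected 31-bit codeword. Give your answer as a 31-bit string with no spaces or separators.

0000110001111001001111100111100

s1 (pos 1,3,5,7,9,11,13,15,17,19,21,23,25,27,29,31): 0⊕0⊕1⊕0⊕0⊕1⊕1⊕0⊕0⊕1⊕1⊕1⊕0⊕1⊕1⊕0 = 0
s2 (pos 2,3,6,7,10,11,14,15,18,19,22,23,26,27,30,31): 0⊕0⊕1⊕0⊕1⊕1⊕0⊕0⊕0⊕1⊕1⊕1⊕1⊕1⊕0⊕0 = 0
s4 (pos 4,5,6,7,12,13,14,15,20,21,22,23,28,29,30,31): 0⊕1⊕1⊕0⊕1⊕1⊕0⊕0⊕1⊕1⊕1⊕1⊕1⊕1⊕0⊕0 = 0
s8 (pos 8,9,10,11,12,13,14,15,24,25,26,27,28,29,30,31): 0⊕0⊕1⊕1⊕1⊕1⊕0⊕0⊕1⊕0⊕1⊕1⊕1⊕1⊕0⊕0 = 1
s16 (pos 16,17,18,19,20,21,22,23,24,25,26,27,28,29,30,31): 1⊕0⊕0⊕1⊕1⊕1⊕1⊕1⊕1⊕0⊕1⊕1⊕1⊕1⊕0⊕0 = 1
Syndrome s16…s1 = 11000 → error at position 24.
Flip position 24: 0000110001111001001111110111100 → 0000110001111001001111100111100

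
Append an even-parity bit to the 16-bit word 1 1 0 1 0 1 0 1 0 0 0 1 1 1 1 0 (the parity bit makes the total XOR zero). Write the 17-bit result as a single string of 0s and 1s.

11010101000111101

XOR of the 16 data bits: 1⊕1⊕0⊕1⊕0⊕1⊕0⊕1⊕0⊕0⊕0⊕1⊕1⊕1⊕1⊕0 = 1
Parity bit = 1 (so all 17 bits XOR to 0).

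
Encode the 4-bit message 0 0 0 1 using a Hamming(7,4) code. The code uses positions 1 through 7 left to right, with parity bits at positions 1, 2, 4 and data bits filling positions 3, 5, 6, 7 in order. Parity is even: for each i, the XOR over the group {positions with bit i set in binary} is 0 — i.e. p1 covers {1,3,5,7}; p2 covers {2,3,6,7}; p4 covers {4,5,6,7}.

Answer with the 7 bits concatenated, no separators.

1101001

Place data at non-parity positions: p1 p2 0 p4 0 0 1
p1 (pos 1,3,5,7): XOR of data positions = 0⊕0⊕1 = 1
p2 (pos 2,3,6,7): XOR of data positions = 0⊕0⊕1 = 1
p4 (pos 4,5,6,7): XOR of data positions = 0⊕0⊕1 = 1
Codeword: 1101001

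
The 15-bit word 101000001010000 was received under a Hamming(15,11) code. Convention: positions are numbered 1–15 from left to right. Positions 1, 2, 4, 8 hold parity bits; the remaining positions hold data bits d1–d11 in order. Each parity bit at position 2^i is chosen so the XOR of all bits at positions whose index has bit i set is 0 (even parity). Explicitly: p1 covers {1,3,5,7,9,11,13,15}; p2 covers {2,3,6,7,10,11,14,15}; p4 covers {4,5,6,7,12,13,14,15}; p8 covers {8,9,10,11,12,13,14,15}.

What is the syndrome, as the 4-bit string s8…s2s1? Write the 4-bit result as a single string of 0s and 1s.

s1 (pos 1,3,5,7,9,11,13,15): 1⊕1⊕0⊕0⊕1⊕1⊕0⊕0 = 0
s2 (pos 2,3,6,7,10,11,14,15): 0⊕1⊕0⊕0⊕0⊕1⊕0⊕0 = 0
s4 (pos 4,5,6,7,12,13,14,15): 0⊕0⊕0⊕0⊕0⊕0⊕0⊕0 = 0
s8 (pos 8,9,10,11,12,13,14,15): 0⊕1⊕0⊕1⊕0⊕0⊕0⊕0 = 0
Syndrome s8…s1 = 0000 → no error.

0000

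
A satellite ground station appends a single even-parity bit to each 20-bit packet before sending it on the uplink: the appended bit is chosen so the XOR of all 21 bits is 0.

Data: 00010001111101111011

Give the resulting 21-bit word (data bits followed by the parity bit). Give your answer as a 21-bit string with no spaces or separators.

XOR of the 20 data bits: 0⊕0⊕0⊕1⊕0⊕0⊕0⊕1⊕1⊕1⊕1⊕1⊕0⊕1⊕1⊕1⊕1⊕0⊕1⊕1 = 0
Parity bit = 0 (so all 21 bits XOR to 0).

000100011111011110110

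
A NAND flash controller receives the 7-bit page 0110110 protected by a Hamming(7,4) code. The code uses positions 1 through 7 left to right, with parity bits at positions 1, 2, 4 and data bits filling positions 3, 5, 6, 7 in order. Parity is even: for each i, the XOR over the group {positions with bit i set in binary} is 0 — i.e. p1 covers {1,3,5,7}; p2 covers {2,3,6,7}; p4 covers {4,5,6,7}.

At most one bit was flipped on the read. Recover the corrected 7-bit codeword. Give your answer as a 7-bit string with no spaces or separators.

s1 (pos 1,3,5,7): 0⊕1⊕1⊕0 = 0
s2 (pos 2,3,6,7): 1⊕1⊕1⊕0 = 1
s4 (pos 4,5,6,7): 0⊕1⊕1⊕0 = 0
Syndrome s4…s1 = 010 → error at position 2.
Flip position 2: 0110110 → 0010110

0010110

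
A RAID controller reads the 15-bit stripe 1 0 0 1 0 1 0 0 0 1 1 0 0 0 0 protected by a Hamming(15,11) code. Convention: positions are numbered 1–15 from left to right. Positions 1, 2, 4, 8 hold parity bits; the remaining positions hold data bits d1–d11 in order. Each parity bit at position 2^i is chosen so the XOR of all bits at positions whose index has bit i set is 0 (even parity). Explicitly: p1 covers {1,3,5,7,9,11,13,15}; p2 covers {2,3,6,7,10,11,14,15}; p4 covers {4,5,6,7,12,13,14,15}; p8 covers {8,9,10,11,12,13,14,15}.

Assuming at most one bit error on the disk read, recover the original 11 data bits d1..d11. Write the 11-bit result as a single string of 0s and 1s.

s1 (pos 1,3,5,7,9,11,13,15): 1⊕0⊕0⊕0⊕0⊕1⊕0⊕0 = 0
s2 (pos 2,3,6,7,10,11,14,15): 0⊕0⊕1⊕0⊕1⊕1⊕0⊕0 = 1
s4 (pos 4,5,6,7,12,13,14,15): 1⊕0⊕1⊕0⊕0⊕0⊕0⊕0 = 0
s8 (pos 8,9,10,11,12,13,14,15): 0⊕0⊕1⊕1⊕0⊕0⊕0⊕0 = 0
Syndrome s8…s1 = 0010 → error at position 2.
Flip position 2: 100101000110000 → 110101000110000
Read data bits from positions 3,5,6,7,9,10,11,12,13,14,15: 00100110000

00100110000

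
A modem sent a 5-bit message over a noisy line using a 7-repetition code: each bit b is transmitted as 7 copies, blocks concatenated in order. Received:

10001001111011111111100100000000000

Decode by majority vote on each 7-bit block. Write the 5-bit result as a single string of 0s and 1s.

Block 1 (1000100): 2 ones → 0
Block 2 (1111011): 6 ones → 1
Block 3 (1111111): 7 ones → 1
Block 4 (0010000): 1 one → 0
Block 5 (0000000): 0 ones → 0

01100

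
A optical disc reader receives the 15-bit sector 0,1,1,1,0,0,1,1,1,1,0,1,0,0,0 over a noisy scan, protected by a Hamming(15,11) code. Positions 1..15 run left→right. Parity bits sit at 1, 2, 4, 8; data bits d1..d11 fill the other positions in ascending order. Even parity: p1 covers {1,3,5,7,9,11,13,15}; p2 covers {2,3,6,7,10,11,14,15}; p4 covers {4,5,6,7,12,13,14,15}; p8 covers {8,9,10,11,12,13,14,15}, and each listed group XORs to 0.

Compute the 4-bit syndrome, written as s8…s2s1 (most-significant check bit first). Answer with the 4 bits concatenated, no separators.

s1 (pos 1,3,5,7,9,11,13,15): 0⊕1⊕0⊕1⊕1⊕0⊕0⊕0 = 1
s2 (pos 2,3,6,7,10,11,14,15): 1⊕1⊕0⊕1⊕1⊕0⊕0⊕0 = 0
s4 (pos 4,5,6,7,12,13,14,15): 1⊕0⊕0⊕1⊕1⊕0⊕0⊕0 = 1
s8 (pos 8,9,10,11,12,13,14,15): 1⊕1⊕1⊕0⊕1⊕0⊕0⊕0 = 0
Syndrome s8…s1 = 0101 → error at position 5.

0101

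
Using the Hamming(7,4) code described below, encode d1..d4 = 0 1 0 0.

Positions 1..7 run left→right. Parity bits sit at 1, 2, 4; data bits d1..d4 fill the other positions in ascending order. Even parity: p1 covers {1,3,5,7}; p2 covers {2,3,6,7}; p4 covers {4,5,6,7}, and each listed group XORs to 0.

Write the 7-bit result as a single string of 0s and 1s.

Place data at non-parity positions: p1 p2 0 p4 1 0 0
p1 (pos 1,3,5,7): XOR of data positions = 0⊕1⊕0 = 1
p2 (pos 2,3,6,7): XOR of data positions = 0⊕0⊕0 = 0
p4 (pos 4,5,6,7): XOR of data positions = 1⊕0⊕0 = 1
Codeword: 1001100

1001100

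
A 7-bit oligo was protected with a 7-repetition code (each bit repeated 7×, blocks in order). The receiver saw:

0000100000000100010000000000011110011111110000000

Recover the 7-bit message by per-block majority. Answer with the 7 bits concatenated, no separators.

0000110

Block 1 (0000100): 1 one → 0
Block 2 (0000001): 1 one → 0
Block 3 (0001000): 1 one → 0
Block 4 (0000000): 0 ones → 0
Block 5 (0111100): 4 ones → 1
Block 6 (1111111): 7 ones → 1
Block 7 (0000000): 0 ones → 0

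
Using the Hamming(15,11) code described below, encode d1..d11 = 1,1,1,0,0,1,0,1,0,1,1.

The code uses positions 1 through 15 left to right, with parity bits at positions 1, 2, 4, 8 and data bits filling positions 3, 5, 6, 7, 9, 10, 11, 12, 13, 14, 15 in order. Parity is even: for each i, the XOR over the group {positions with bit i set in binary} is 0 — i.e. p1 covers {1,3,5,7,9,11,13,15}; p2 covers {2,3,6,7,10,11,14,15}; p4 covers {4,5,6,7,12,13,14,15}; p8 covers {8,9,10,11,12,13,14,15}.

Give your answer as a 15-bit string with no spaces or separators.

111111000101011

Place data at non-parity positions: p1 p2 1 p4 1 1 0 p8 0 1 0 1 0 1 1
p1 (pos 1,3,5,7,9,11,13,15): XOR of data positions = 1⊕1⊕0⊕0⊕0⊕0⊕1 = 1
p2 (pos 2,3,6,7,10,11,14,15): XOR of data positions = 1⊕1⊕0⊕1⊕0⊕1⊕1 = 1
p4 (pos 4,5,6,7,12,13,14,15): XOR of data positions = 1⊕1⊕0⊕1⊕0⊕1⊕1 = 1
p8 (pos 8,9,10,11,12,13,14,15): XOR of data positions = 0⊕1⊕0⊕1⊕0⊕1⊕1 = 0
Codeword: 111111000101011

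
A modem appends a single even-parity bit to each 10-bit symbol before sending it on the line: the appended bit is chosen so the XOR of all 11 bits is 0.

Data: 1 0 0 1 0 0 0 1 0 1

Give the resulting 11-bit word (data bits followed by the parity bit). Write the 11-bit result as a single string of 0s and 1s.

10010001010

XOR of the 10 data bits: 1⊕0⊕0⊕1⊕0⊕0⊕0⊕1⊕0⊕1 = 0
Parity bit = 0 (so all 11 bits XOR to 0).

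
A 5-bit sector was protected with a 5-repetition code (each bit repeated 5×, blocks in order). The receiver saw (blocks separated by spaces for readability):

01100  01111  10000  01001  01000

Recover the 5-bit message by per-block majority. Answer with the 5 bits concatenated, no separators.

01000

Block 1 (01100): 2 ones → 0
Block 2 (01111): 4 ones → 1
Block 3 (10000): 1 one → 0
Block 4 (01001): 2 ones → 0
Block 5 (01000): 1 one → 0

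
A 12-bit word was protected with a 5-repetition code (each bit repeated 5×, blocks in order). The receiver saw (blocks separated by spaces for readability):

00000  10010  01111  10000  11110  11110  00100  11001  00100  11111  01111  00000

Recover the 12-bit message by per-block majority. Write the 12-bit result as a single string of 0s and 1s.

Block 1 (00000): 0 ones → 0
Block 2 (10010): 2 ones → 0
Block 3 (01111): 4 ones → 1
Block 4 (10000): 1 one → 0
Block 5 (11110): 4 ones → 1
Block 6 (11110): 4 ones → 1
Block 7 (00100): 1 one → 0
Block 8 (11001): 3 ones → 1
Block 9 (00100): 1 one → 0
Block 10 (11111): 5 ones → 1
Block 11 (01111): 4 ones → 1
Block 12 (00000): 0 ones → 0

001011010110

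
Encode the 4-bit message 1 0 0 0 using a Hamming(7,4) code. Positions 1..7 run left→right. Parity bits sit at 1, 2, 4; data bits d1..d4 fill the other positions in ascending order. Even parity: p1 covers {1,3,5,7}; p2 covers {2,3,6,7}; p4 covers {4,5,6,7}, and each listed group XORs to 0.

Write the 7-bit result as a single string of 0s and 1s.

1110000

Place data at non-parity positions: p1 p2 1 p4 0 0 0
p1 (pos 1,3,5,7): XOR of data positions = 1⊕0⊕0 = 1
p2 (pos 2,3,6,7): XOR of data positions = 1⊕0⊕0 = 1
p4 (pos 4,5,6,7): XOR of data positions = 0⊕0⊕0 = 0
Codeword: 1110000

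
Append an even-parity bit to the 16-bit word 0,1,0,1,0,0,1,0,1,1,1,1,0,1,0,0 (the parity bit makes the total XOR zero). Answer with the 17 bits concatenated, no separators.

01010010111101000

XOR of the 16 data bits: 0⊕1⊕0⊕1⊕0⊕0⊕1⊕0⊕1⊕1⊕1⊕1⊕0⊕1⊕0⊕0 = 0
Parity bit = 0 (so all 17 bits XOR to 0).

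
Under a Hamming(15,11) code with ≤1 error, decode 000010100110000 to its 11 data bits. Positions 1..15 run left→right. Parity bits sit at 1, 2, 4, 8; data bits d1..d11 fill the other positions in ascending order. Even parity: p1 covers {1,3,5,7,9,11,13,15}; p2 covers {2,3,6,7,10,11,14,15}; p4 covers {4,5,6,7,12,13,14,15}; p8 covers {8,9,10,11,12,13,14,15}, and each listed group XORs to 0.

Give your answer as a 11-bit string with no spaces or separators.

s1 (pos 1,3,5,7,9,11,13,15): 0⊕0⊕1⊕1⊕0⊕1⊕0⊕0 = 1
s2 (pos 2,3,6,7,10,11,14,15): 0⊕0⊕0⊕1⊕1⊕1⊕0⊕0 = 1
s4 (pos 4,5,6,7,12,13,14,15): 0⊕1⊕0⊕1⊕0⊕0⊕0⊕0 = 0
s8 (pos 8,9,10,11,12,13,14,15): 0⊕0⊕1⊕1⊕0⊕0⊕0⊕0 = 0
Syndrome s8…s1 = 0011 → error at position 3.
Flip position 3: 000010100110000 → 001010100110000
Read data bits from positions 3,5,6,7,9,10,11,12,13,14,15: 11010110000

11010110000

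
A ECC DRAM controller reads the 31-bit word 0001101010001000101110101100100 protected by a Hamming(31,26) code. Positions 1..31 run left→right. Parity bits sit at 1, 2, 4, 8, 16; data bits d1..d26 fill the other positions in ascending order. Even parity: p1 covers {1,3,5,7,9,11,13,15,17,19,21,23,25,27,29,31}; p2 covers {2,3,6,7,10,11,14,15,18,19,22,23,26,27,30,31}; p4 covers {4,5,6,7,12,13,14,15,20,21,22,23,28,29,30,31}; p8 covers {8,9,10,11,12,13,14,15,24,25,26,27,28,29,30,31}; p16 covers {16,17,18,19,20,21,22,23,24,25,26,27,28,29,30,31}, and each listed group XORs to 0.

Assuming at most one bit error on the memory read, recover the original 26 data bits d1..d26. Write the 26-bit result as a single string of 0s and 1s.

01011000100101110101100100

s1 (pos 1,3,5,7,9,11,13,15,17,19,21,23,25,27,29,31): 0⊕0⊕1⊕1⊕1⊕0⊕1⊕0⊕1⊕1⊕1⊕1⊕1⊕0⊕1⊕0 = 0
s2 (pos 2,3,6,7,10,11,14,15,18,19,22,23,26,27,30,31): 0⊕0⊕0⊕1⊕0⊕0⊕0⊕0⊕0⊕1⊕0⊕1⊕1⊕0⊕0⊕0 = 0
s4 (pos 4,5,6,7,12,13,14,15,20,21,22,23,28,29,30,31): 1⊕1⊕0⊕1⊕0⊕1⊕0⊕0⊕1⊕1⊕0⊕1⊕0⊕1⊕0⊕0 = 0
s8 (pos 8,9,10,11,12,13,14,15,24,25,26,27,28,29,30,31): 0⊕1⊕0⊕0⊕0⊕1⊕0⊕0⊕0⊕1⊕1⊕0⊕0⊕1⊕0⊕0 = 1
s16 (pos 16,17,18,19,20,21,22,23,24,25,26,27,28,29,30,31): 0⊕1⊕0⊕1⊕1⊕1⊕0⊕1⊕0⊕1⊕1⊕0⊕0⊕1⊕0⊕0 = 0
Syndrome s16…s1 = 01000 → error at position 8.
Flip position 8: 0001101010001000101110101100100 → 0001101110001000101110101100100
Read data bits from positions 3,5,6,7,9,10,11,12,13,14,15,17,18,19,20,21,22,23,24,25,26,27,28,29,30,31: 01011000100101110101100100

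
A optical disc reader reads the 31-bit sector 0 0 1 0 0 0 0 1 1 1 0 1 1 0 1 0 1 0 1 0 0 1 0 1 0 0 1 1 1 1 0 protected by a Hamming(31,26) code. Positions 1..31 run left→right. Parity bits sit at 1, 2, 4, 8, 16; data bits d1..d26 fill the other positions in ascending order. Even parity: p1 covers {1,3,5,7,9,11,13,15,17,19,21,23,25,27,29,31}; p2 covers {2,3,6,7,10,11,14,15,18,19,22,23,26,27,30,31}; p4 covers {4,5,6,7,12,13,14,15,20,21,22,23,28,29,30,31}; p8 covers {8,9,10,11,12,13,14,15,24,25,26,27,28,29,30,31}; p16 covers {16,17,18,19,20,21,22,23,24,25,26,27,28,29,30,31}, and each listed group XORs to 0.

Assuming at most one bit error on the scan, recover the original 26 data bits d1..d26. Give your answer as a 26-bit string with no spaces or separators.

10001101111101001010011110

s1 (pos 1,3,5,7,9,11,13,15,17,19,21,23,25,27,29,31): 0⊕1⊕0⊕0⊕1⊕0⊕1⊕1⊕1⊕1⊕0⊕0⊕0⊕1⊕1⊕0 = 0
s2 (pos 2,3,6,7,10,11,14,15,18,19,22,23,26,27,30,31): 0⊕1⊕0⊕0⊕1⊕0⊕0⊕1⊕0⊕1⊕1⊕0⊕0⊕1⊕1⊕0 = 1
s4 (pos 4,5,6,7,12,13,14,15,20,21,22,23,28,29,30,31): 0⊕0⊕0⊕0⊕1⊕1⊕0⊕1⊕0⊕0⊕1⊕0⊕1⊕1⊕1⊕0 = 1
s8 (pos 8,9,10,11,12,13,14,15,24,25,26,27,28,29,30,31): 1⊕1⊕1⊕0⊕1⊕1⊕0⊕1⊕1⊕0⊕0⊕1⊕1⊕1⊕1⊕0 = 1
s16 (pos 16,17,18,19,20,21,22,23,24,25,26,27,28,29,30,31): 0⊕1⊕0⊕1⊕0⊕0⊕1⊕0⊕1⊕0⊕0⊕1⊕1⊕1⊕1⊕0 = 0
Syndrome s16…s1 = 01110 → error at position 14.
Flip position 14: 0010000111011010101001010011110 → 0010000111011110101001010011110
Read data bits from positions 3,5,6,7,9,10,11,12,13,14,15,17,18,19,20,21,22,23,24,25,26,27,28,29,30,31: 10001101111101001010011110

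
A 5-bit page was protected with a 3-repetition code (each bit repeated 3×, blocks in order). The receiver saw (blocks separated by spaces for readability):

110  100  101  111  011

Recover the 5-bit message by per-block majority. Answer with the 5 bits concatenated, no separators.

10111

Block 1 (110): 2 ones → 1
Block 2 (100): 1 one → 0
Block 3 (101): 2 ones → 1
Block 4 (111): 3 ones → 1
Block 5 (011): 2 ones → 1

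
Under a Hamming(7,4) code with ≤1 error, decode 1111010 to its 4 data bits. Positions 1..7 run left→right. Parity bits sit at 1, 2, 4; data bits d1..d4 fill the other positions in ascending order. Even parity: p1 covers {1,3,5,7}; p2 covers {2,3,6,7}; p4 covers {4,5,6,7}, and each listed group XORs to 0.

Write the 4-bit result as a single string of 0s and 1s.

1010

s1 (pos 1,3,5,7): 1⊕1⊕0⊕0 = 0
s2 (pos 2,3,6,7): 1⊕1⊕1⊕0 = 1
s4 (pos 4,5,6,7): 1⊕0⊕1⊕0 = 0
Syndrome s4…s1 = 010 → error at position 2.
Flip position 2: 1111010 → 1011010
Read data bits from positions 3,5,6,7: 1010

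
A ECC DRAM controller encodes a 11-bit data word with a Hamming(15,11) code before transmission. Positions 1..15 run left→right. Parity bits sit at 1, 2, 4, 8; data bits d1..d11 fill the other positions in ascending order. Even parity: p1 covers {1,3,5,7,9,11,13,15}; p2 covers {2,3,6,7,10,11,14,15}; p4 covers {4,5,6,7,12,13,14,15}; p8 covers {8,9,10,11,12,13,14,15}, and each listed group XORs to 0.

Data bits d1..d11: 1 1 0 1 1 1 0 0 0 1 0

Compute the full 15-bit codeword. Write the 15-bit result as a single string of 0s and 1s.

001110111100010

Place data at non-parity positions: p1 p2 1 p4 1 0 1 p8 1 1 0 0 0 1 0
p1 (pos 1,3,5,7,9,11,13,15): XOR of data positions = 1⊕1⊕1⊕1⊕0⊕0⊕0 = 0
p2 (pos 2,3,6,7,10,11,14,15): XOR of data positions = 1⊕0⊕1⊕1⊕0⊕1⊕0 = 0
p4 (pos 4,5,6,7,12,13,14,15): XOR of data positions = 1⊕0⊕1⊕0⊕0⊕1⊕0 = 1
p8 (pos 8,9,10,11,12,13,14,15): XOR of data positions = 1⊕1⊕0⊕0⊕0⊕1⊕0 = 1
Codeword: 001110111100010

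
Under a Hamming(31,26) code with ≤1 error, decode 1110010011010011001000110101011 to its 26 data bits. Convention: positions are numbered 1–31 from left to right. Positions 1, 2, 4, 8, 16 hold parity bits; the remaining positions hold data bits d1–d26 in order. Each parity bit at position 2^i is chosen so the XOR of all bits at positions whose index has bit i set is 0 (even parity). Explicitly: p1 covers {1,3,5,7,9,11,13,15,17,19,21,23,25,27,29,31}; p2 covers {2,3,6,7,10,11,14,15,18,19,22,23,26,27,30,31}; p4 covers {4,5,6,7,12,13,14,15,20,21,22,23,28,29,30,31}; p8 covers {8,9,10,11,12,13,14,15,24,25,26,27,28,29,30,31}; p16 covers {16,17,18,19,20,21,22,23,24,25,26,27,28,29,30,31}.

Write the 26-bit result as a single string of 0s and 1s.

10101101101001000110101011

s1 (pos 1,3,5,7,9,11,13,15,17,19,21,23,25,27,29,31): 1⊕1⊕0⊕0⊕1⊕0⊕0⊕1⊕0⊕1⊕0⊕1⊕0⊕0⊕0⊕1 = 1
s2 (pos 2,3,6,7,10,11,14,15,18,19,22,23,26,27,30,31): 1⊕1⊕1⊕0⊕1⊕0⊕0⊕1⊕0⊕1⊕0⊕1⊕1⊕0⊕1⊕1 = 0
s4 (pos 4,5,6,7,12,13,14,15,20,21,22,23,28,29,30,31): 0⊕0⊕1⊕0⊕1⊕0⊕0⊕1⊕0⊕0⊕0⊕1⊕1⊕0⊕1⊕1 = 1
s8 (pos 8,9,10,11,12,13,14,15,24,25,26,27,28,29,30,31): 0⊕1⊕1⊕0⊕1⊕0⊕0⊕1⊕1⊕0⊕1⊕0⊕1⊕0⊕1⊕1 = 1
s16 (pos 16,17,18,19,20,21,22,23,24,25,26,27,28,29,30,31): 1⊕0⊕0⊕1⊕0⊕0⊕0⊕1⊕1⊕0⊕1⊕0⊕1⊕0⊕1⊕1 = 0
Syndrome s16…s1 = 01101 → error at position 13.
Flip position 13: 1110010011010011001000110101011 → 1110010011011011001000110101011
Read data bits from positions 3,5,6,7,9,10,11,12,13,14,15,17,18,19,20,21,22,23,24,25,26,27,28,29,30,31: 10101101101001000110101011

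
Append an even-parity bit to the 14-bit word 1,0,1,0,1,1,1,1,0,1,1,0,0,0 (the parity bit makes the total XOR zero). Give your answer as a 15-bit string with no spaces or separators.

XOR of the 14 data bits: 1⊕0⊕1⊕0⊕1⊕1⊕1⊕1⊕0⊕1⊕1⊕0⊕0⊕0 = 0
Parity bit = 0 (so all 15 bits XOR to 0).

101011110110000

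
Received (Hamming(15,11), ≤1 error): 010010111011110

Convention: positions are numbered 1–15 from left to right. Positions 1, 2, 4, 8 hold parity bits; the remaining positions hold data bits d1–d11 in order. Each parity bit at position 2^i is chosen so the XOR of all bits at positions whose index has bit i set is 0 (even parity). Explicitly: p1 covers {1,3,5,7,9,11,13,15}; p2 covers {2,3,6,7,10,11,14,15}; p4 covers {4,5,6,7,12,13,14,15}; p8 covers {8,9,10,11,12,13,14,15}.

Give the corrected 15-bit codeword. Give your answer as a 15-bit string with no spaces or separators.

s1 (pos 1,3,5,7,9,11,13,15): 0⊕0⊕1⊕1⊕1⊕1⊕1⊕0 = 1
s2 (pos 2,3,6,7,10,11,14,15): 1⊕0⊕0⊕1⊕0⊕1⊕1⊕0 = 0
s4 (pos 4,5,6,7,12,13,14,15): 0⊕1⊕0⊕1⊕1⊕1⊕1⊕0 = 1
s8 (pos 8,9,10,11,12,13,14,15): 1⊕1⊕0⊕1⊕1⊕1⊕1⊕0 = 0
Syndrome s8…s1 = 0101 → error at position 5.
Flip position 5: 010010111011110 → 010000111011110

010000111011110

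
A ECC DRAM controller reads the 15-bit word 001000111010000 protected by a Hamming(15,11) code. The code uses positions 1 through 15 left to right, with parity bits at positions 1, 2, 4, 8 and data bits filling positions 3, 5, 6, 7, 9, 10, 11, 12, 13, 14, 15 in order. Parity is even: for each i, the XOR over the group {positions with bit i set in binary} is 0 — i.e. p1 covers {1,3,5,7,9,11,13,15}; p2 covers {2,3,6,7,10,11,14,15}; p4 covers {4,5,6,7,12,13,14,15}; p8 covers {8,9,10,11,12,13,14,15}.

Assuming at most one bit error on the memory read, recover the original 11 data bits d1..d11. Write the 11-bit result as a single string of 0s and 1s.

s1 (pos 1,3,5,7,9,11,13,15): 0⊕1⊕0⊕1⊕1⊕1⊕0⊕0 = 0
s2 (pos 2,3,6,7,10,11,14,15): 0⊕1⊕0⊕1⊕0⊕1⊕0⊕0 = 1
s4 (pos 4,5,6,7,12,13,14,15): 0⊕0⊕0⊕1⊕0⊕0⊕0⊕0 = 1
s8 (pos 8,9,10,11,12,13,14,15): 1⊕1⊕0⊕1⊕0⊕0⊕0⊕0 = 1
Syndrome s8…s1 = 1110 → error at position 14.
Flip position 14: 001000111010000 → 001000111010010
Read data bits from positions 3,5,6,7,9,10,11,12,13,14,15: 10011010010

10011010010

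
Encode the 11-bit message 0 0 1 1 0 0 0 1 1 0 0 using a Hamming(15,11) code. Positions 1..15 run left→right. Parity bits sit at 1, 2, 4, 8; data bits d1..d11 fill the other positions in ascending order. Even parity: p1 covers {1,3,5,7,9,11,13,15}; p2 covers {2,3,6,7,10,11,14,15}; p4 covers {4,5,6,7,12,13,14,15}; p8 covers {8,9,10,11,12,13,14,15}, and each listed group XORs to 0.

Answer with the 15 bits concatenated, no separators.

000001100001100

Place data at non-parity positions: p1 p2 0 p4 0 1 1 p8 0 0 0 1 1 0 0
p1 (pos 1,3,5,7,9,11,13,15): XOR of data positions = 0⊕0⊕1⊕0⊕0⊕1⊕0 = 0
p2 (pos 2,3,6,7,10,11,14,15): XOR of data positions = 0⊕1⊕1⊕0⊕0⊕0⊕0 = 0
p4 (pos 4,5,6,7,12,13,14,15): XOR of data positions = 0⊕1⊕1⊕1⊕1⊕0⊕0 = 0
p8 (pos 8,9,10,11,12,13,14,15): XOR of data positions = 0⊕0⊕0⊕1⊕1⊕0⊕0 = 0
Codeword: 000001100001100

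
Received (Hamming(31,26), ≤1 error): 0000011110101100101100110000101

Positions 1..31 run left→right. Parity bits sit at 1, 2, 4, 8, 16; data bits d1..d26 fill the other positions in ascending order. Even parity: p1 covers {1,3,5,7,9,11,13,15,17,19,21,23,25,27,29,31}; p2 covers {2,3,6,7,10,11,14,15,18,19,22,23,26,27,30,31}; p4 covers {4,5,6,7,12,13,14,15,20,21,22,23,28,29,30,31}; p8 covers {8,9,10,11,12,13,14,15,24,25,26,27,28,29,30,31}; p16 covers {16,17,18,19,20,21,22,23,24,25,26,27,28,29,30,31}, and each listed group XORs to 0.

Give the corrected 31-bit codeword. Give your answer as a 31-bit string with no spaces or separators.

0000011110101100100100110000101

s1 (pos 1,3,5,7,9,11,13,15,17,19,21,23,25,27,29,31): 0⊕0⊕0⊕1⊕1⊕1⊕1⊕0⊕1⊕1⊕0⊕1⊕0⊕0⊕1⊕1 = 1
s2 (pos 2,3,6,7,10,11,14,15,18,19,22,23,26,27,30,31): 0⊕0⊕1⊕1⊕0⊕1⊕1⊕0⊕0⊕1⊕0⊕1⊕0⊕0⊕0⊕1 = 1
s4 (pos 4,5,6,7,12,13,14,15,20,21,22,23,28,29,30,31): 0⊕0⊕1⊕1⊕0⊕1⊕1⊕0⊕1⊕0⊕0⊕1⊕0⊕1⊕0⊕1 = 0
s8 (pos 8,9,10,11,12,13,14,15,24,25,26,27,28,29,30,31): 1⊕1⊕0⊕1⊕0⊕1⊕1⊕0⊕1⊕0⊕0⊕0⊕0⊕1⊕0⊕1 = 0
s16 (pos 16,17,18,19,20,21,22,23,24,25,26,27,28,29,30,31): 0⊕1⊕0⊕1⊕1⊕0⊕0⊕1⊕1⊕0⊕0⊕0⊕0⊕1⊕0⊕1 = 1
Syndrome s16…s1 = 10011 → error at position 19.
Flip position 19: 0000011110101100101100110000101 → 0000011110101100100100110000101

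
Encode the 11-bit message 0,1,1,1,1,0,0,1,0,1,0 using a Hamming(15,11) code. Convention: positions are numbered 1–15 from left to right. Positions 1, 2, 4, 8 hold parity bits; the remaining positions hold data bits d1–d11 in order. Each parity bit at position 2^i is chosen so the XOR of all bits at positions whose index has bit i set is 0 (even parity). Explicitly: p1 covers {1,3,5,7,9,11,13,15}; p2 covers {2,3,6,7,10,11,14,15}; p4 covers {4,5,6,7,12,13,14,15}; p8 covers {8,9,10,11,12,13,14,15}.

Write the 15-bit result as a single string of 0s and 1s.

Place data at non-parity positions: p1 p2 0 p4 1 1 1 p8 1 0 0 1 0 1 0
p1 (pos 1,3,5,7,9,11,13,15): XOR of data positions = 0⊕1⊕1⊕1⊕0⊕0⊕0 = 1
p2 (pos 2,3,6,7,10,11,14,15): XOR of data positions = 0⊕1⊕1⊕0⊕0⊕1⊕0 = 1
p4 (pos 4,5,6,7,12,13,14,15): XOR of data positions = 1⊕1⊕1⊕1⊕0⊕1⊕0 = 1
p8 (pos 8,9,10,11,12,13,14,15): XOR of data positions = 1⊕0⊕0⊕1⊕0⊕1⊕0 = 1
Codeword: 110111111001010

110111111001010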